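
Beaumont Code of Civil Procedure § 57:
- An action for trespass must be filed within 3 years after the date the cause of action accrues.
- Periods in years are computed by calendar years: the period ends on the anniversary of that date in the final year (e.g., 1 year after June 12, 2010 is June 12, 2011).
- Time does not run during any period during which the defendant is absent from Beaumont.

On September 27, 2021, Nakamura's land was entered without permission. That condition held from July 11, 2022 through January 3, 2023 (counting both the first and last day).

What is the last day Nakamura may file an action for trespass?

March 23, 2025

3 years after September 27, 2021 is September 27, 2024.
From July 11, 2022 through January 3, 2023 inclusive is 177 days; tolling adds 177 days: September 27, 2024 + 177 days = March 23, 2025.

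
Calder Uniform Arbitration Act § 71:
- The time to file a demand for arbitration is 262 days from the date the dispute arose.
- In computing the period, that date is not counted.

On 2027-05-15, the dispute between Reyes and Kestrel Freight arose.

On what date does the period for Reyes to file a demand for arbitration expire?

262 days after 2027-05-15 is February 1, 2028.

February 1, 2028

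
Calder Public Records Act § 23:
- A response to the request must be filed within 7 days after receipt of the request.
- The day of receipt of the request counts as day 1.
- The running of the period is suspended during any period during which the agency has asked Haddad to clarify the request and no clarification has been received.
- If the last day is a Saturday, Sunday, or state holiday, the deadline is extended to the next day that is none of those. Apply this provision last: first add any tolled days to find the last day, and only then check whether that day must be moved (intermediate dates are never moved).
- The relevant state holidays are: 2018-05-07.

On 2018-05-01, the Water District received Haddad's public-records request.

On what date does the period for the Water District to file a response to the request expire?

Counting 2018-05-01 as day 1, day 7 is May 7, 2018.
May 7, 2018 is a listed holiday. The next qualifying day is May 8, 2018.

May 8, 2018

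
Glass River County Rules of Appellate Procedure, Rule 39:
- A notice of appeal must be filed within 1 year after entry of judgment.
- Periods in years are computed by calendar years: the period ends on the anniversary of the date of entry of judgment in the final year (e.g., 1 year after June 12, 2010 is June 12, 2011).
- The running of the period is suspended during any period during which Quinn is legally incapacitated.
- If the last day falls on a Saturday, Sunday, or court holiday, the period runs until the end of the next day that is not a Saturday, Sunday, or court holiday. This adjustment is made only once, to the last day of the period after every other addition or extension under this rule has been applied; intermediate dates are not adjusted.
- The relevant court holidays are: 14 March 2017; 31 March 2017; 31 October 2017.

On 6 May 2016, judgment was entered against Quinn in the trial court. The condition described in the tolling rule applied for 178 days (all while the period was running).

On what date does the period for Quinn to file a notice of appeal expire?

1 year after 6 May 2016 is May 6, 2017.
Tolling adds 178 days: May 6, 2017 + 178 days = October 31, 2017.
October 31, 2017 is a listed holiday. The next qualifying day is November 1, 2017.

November 1, 2017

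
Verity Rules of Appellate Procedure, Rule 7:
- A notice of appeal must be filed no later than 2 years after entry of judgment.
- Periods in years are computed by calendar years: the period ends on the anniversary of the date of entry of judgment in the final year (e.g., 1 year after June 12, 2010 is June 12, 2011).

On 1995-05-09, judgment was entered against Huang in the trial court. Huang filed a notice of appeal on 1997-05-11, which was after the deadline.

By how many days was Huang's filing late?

2 years after 1995-05-09 is May 9, 1997.
The deadline is May 9, 1997; from May 9, 1997 to May 11, 1997 is 2 days.

2 days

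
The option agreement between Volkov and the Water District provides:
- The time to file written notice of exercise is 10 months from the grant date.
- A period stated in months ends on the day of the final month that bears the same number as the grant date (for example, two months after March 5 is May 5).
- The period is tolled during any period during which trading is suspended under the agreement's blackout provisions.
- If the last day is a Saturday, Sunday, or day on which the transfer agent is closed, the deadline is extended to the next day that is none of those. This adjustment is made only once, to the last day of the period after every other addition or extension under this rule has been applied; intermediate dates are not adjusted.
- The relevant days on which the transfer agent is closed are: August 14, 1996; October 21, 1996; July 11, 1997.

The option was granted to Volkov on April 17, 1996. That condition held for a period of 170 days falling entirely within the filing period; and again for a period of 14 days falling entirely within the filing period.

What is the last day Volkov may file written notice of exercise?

August 20, 1997

10 months after April 17, 1996 is February 17, 1997.
Tolling adds 170 days: February 17, 1997 + 170 days = August 6, 1997.
Tolling adds 14 days: August 6, 1997 + 14 days = August 20, 1997.
August 20, 1997 is a Wednesday and not a day on which the transfer agent is closed, so no extension applies.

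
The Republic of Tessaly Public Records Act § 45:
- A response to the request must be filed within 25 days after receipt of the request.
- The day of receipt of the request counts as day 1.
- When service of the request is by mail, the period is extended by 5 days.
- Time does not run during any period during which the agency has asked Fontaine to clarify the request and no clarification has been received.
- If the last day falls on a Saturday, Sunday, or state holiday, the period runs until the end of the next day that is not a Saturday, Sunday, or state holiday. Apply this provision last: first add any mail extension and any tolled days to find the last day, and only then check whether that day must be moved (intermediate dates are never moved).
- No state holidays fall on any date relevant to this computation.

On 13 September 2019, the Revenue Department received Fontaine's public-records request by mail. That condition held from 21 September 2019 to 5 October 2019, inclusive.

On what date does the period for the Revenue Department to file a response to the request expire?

Counting 13 September 2019 as day 1, day 25 is October 7, 2019.
Service was by mail, adding 5 days: October 7, 2019 + 5 days = October 12, 2019.
From September 21, 2019 through October 5, 2019 inclusive is 15 days; tolling adds 15 days: October 12, 2019 + 15 days = October 27, 2019.
October 27, 2019 is Sunday. The next qualifying day is October 28, 2019.

October 28, 2019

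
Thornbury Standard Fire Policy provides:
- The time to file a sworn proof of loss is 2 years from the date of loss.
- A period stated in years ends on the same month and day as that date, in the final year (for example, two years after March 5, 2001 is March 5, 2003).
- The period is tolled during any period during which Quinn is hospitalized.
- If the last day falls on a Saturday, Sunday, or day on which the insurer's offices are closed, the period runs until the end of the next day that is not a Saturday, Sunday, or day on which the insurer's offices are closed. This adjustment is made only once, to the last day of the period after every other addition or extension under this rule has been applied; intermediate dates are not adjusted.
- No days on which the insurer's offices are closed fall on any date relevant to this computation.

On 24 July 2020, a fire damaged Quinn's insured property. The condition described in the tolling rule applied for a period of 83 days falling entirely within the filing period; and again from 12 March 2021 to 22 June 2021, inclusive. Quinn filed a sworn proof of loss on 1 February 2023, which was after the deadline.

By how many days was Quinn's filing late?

2 years after 24 July 2020 is July 24, 2022.
Tolling adds 83 days: July 24, 2022 + 83 days = October 15, 2022.
From March 12, 2021 through June 22, 2021 inclusive is 103 days; tolling adds 103 days: October 15, 2022 + 103 days = January 26, 2023.
January 26, 2023 is a Thursday and not a day on which the insurer's offices are closed, so no extension applies.
The deadline is January 26, 2023; from January 26, 2023 to February 1, 2023 is 6 days.

6 days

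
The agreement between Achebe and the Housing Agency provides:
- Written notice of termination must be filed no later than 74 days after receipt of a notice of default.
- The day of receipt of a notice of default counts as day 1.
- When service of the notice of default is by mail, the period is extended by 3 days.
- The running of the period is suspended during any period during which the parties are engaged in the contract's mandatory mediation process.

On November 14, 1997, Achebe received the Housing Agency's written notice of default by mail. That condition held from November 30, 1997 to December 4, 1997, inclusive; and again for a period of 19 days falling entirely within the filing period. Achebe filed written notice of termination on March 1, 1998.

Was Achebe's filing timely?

Counting November 14, 1997 as day 1, day 74 is January 26, 1998.
Service was by mail, adding 3 days: January 26, 1998 + 3 days = January 29, 1998.
From November 30, 1997 through December 4, 1997 inclusive is 5 days; tolling adds 5 days: January 29, 1998 + 5 days = February 3, 1998.
Tolling adds 19 days: February 3, 1998 + 19 days = February 22, 1998.
The deadline is February 22, 1998; the filing on March 1, 1998 is after that date.

No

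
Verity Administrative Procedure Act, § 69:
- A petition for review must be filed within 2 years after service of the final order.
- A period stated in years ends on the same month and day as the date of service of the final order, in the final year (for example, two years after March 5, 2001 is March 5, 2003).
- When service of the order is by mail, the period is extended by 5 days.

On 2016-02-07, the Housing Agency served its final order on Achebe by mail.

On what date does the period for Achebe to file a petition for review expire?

February 12, 2018

2 years after 2016-02-07 is February 7, 2018.
Service was by mail, adding 5 days: February 7, 2018 + 5 days = February 12, 2018.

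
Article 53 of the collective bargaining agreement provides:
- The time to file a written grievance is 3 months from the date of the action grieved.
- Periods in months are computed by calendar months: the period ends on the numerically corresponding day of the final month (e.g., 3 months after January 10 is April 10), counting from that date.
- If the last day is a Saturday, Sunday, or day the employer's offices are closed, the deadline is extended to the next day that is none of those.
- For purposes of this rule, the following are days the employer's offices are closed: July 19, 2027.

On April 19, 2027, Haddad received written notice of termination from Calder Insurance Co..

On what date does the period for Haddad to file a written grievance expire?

3 months after April 19, 2027 is July 19, 2027.
July 19, 2027 is a listed holiday. The next qualifying day is July 20, 2027.

July 20, 2027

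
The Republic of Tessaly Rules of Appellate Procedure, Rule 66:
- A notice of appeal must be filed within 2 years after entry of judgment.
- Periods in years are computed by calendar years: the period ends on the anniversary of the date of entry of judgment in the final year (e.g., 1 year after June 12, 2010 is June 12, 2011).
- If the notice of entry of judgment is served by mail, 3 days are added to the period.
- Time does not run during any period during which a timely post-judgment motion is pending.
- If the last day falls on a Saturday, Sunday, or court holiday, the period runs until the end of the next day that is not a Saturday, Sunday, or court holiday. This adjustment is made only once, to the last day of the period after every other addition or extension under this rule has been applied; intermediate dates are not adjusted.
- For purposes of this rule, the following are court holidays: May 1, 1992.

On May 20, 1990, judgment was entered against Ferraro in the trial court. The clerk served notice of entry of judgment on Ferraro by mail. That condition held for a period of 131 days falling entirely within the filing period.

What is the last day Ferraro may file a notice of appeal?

2 years after May 20, 1990 is May 20, 1992.
Service was by mail, adding 3 days: May 20, 1992 + 3 days = May 23, 1992.
Tolling adds 131 days: May 23, 1992 + 131 days = October 1, 1992.
October 1, 1992 is a Thursday and not a court holiday, so no extension applies.

October 1, 1992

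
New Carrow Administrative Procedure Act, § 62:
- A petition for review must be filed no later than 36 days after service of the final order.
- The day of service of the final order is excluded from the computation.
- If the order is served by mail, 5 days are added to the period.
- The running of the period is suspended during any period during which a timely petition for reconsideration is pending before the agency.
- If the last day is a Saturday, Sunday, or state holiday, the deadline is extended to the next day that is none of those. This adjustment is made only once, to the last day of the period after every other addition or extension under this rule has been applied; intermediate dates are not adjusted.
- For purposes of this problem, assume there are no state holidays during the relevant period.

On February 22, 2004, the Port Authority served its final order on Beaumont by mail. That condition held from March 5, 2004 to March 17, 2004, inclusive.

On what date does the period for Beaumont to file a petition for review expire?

April 16, 2004

36 days after February 22, 2004 is March 29, 2004.
Service was by mail, adding 5 days: March 29, 2004 + 5 days = April 3, 2004.
From March 5, 2004 through March 17, 2004 inclusive is 13 days; tolling adds 13 days: April 3, 2004 + 13 days = April 16, 2004.
April 16, 2004 is a Friday and not a state holiday, so no extension applies.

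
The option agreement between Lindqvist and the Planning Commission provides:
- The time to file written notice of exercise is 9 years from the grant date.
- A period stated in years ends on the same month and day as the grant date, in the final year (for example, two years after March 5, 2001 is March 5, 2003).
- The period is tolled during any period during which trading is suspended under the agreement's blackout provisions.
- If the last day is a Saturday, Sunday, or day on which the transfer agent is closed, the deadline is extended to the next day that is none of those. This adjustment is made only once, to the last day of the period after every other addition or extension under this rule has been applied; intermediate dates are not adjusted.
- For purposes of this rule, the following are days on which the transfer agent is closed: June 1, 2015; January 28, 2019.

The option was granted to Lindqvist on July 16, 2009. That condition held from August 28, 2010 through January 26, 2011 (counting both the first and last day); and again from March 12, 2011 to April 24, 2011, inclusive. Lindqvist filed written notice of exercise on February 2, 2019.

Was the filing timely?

9 years after July 16, 2009 is July 16, 2018.
From August 28, 2010 through January 26, 2011 inclusive is 152 days; tolling adds 152 days: July 16, 2018 + 152 days = December 15, 2018.
From March 12, 2011 through April 24, 2011 inclusive is 44 days; tolling adds 44 days: December 15, 2018 + 44 days = January 28, 2019.
January 28, 2019 is a listed holiday. The next qualifying day is January 29, 2019.
The deadline is January 29, 2019; the filing on February 2, 2019 is after that date.

No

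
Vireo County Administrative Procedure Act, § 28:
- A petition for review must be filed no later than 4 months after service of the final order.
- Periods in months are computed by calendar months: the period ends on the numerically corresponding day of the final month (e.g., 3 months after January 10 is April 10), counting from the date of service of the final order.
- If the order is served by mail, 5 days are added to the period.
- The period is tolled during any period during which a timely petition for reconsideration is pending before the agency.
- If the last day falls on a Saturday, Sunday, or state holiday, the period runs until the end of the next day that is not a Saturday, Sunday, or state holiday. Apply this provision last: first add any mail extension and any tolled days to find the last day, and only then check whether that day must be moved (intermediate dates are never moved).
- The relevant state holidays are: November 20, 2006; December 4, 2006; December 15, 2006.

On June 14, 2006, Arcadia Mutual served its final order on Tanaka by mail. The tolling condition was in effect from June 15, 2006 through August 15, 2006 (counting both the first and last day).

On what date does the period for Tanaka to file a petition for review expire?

4 months after June 14, 2006 is October 14, 2006.
Service was by mail, adding 5 days: October 14, 2006 + 5 days = October 19, 2006.
From June 15, 2006 through August 15, 2006 inclusive is 62 days; tolling adds 62 days: October 19, 2006 + 62 days = December 20, 2006.
December 20, 2006 is a Wednesday and not a state holiday, so no extension applies.

December 20, 2006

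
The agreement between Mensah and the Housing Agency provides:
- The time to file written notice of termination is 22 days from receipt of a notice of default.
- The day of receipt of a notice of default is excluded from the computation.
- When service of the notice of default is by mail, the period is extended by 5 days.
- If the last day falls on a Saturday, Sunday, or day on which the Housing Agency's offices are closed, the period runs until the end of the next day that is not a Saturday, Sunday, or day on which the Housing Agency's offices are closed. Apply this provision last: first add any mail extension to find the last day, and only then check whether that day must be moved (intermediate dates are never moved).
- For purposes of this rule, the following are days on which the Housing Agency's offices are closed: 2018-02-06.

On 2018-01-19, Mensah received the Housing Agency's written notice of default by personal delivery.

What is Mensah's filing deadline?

22 days after 2018-01-19 is February 10, 2018.
Service was not by mail, so no mail extension applies.
February 10, 2018 is Saturday; February 11, 2018 is Sunday. The next qualifying day is February 12, 2018.

February 12, 2018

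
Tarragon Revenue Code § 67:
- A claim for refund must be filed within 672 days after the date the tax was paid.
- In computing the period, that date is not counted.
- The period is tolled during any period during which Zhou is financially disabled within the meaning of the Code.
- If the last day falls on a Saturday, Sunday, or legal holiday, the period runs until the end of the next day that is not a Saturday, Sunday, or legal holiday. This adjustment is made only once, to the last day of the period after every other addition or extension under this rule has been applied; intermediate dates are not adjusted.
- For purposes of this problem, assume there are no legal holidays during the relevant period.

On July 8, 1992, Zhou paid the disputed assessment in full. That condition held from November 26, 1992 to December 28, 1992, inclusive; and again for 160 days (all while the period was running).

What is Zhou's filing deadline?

672 days after July 8, 1992 is May 11, 1994.
From November 26, 1992 through December 28, 1992 inclusive is 33 days; tolling adds 33 days: May 11, 1994 + 33 days = June 13, 1994.
Tolling adds 160 days: June 13, 1994 + 160 days = November 20, 1994.
November 20, 1994 is Sunday. The next qualifying day is November 21, 1994.

November 21, 1994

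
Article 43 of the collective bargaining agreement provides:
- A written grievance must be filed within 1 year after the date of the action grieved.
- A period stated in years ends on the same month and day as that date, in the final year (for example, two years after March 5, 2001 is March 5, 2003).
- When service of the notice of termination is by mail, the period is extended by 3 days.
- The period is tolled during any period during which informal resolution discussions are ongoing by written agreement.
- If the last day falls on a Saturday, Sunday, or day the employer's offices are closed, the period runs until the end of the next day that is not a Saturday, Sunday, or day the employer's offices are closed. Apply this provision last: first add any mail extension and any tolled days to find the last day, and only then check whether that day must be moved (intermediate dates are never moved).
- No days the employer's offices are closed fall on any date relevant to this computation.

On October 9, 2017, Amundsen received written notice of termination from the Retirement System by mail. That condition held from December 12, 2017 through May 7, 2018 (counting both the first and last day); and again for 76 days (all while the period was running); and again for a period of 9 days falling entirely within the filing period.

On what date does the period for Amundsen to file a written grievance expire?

1 year after October 9, 2017 is October 9, 2018.
Service was by mail, adding 3 days: October 9, 2018 + 3 days = October 12, 2018.
From December 12, 2017 through May 7, 2018 inclusive is 147 days; tolling adds 147 days: October 12, 2018 + 147 days = March 8, 2019.
Tolling adds 76 days: March 8, 2019 + 76 days = May 23, 2019.
Tolling adds 9 days: May 23, 2019 + 9 days = June 1, 2019.
June 1, 2019 is Saturday; June 2, 2019 is Sunday. The next qualifying day is June 3, 2019.

June 3, 2019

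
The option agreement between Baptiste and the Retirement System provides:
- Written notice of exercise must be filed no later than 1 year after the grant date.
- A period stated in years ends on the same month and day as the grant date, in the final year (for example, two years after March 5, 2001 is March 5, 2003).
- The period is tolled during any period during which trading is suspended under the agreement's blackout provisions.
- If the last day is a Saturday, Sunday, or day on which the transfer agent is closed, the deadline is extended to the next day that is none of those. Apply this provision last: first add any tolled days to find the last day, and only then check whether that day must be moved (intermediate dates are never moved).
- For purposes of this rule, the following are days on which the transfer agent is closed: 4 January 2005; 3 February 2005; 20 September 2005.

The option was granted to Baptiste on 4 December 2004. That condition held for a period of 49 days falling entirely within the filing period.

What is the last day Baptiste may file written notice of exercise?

January 23, 2006

1 year after 4 December 2004 is December 4, 2005.
Tolling adds 49 days: December 4, 2005 + 49 days = January 22, 2006.
January 22, 2006 is Sunday. The next qualifying day is January 23, 2006.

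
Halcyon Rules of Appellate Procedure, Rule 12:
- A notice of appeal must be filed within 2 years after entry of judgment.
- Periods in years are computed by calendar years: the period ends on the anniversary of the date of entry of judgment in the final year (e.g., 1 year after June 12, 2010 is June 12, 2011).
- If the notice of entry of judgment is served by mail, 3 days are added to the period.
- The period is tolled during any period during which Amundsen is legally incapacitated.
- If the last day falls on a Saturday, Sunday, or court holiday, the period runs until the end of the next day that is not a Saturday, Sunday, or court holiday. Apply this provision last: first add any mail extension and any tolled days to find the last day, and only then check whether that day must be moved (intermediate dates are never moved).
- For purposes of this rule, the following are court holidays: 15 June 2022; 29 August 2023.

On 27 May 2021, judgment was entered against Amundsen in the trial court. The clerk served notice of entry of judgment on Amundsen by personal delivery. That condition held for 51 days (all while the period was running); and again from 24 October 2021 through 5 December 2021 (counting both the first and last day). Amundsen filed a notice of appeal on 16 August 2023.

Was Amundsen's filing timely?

Yes

2 years after 27 May 2021 is May 27, 2023.
Service was not by mail, so no mail extension applies.
Tolling adds 51 days: May 27, 2023 + 51 days = July 17, 2023.
From October 24, 2021 through December 5, 2021 inclusive is 43 days; tolling adds 43 days: July 17, 2023 + 43 days = August 29, 2023.
August 29, 2023 is a listed holiday. The next qualifying day is August 30, 2023.
The deadline is August 30, 2023; the filing on August 16, 2023 is on or before that date.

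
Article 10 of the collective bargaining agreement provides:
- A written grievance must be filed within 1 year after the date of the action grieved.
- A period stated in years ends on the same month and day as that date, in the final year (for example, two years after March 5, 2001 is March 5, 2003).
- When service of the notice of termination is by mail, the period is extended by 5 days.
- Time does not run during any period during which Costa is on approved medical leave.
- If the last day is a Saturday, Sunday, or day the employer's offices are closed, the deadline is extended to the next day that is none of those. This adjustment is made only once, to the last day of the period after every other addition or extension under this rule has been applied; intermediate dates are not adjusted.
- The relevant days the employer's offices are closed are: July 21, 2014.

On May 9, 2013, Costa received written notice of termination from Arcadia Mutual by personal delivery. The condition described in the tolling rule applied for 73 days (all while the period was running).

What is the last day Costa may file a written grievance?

July 22, 2014

1 year after May 9, 2013 is May 9, 2014.
Service was not by mail, so no mail extension applies.
Tolling adds 73 days: May 9, 2014 + 73 days = July 21, 2014.
July 21, 2014 is a listed holiday. The next qualifying day is July 22, 2014.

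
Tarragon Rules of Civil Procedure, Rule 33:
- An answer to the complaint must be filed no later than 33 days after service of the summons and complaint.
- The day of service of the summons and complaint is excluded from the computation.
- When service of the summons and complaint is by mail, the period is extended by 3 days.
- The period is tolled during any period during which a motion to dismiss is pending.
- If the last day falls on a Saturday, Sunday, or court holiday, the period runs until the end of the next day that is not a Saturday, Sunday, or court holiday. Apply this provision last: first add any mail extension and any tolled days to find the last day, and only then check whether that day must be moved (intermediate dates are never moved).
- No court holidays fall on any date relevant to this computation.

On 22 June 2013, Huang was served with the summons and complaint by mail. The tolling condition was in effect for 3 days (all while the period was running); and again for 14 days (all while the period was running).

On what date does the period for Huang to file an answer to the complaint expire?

33 days after 22 June 2013 is July 25, 2013.
Service was by mail, adding 3 days: July 25, 2013 + 3 days = July 28, 2013.
Tolling adds 3 days: July 28, 2013 + 3 days = July 31, 2013.
Tolling adds 14 days: July 31, 2013 + 14 days = August 14, 2013.
August 14, 2013 is a Wednesday and not a court holiday, so no extension applies.

August 14, 2013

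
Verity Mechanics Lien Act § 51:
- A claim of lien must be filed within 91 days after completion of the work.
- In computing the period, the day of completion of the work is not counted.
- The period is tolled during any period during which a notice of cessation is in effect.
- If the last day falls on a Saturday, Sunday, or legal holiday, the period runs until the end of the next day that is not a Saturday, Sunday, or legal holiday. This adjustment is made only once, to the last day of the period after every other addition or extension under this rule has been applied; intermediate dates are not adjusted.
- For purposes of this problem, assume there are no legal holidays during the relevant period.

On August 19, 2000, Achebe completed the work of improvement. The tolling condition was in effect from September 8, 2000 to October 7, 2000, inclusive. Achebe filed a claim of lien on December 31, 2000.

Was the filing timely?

91 days after August 19, 2000 is November 18, 2000.
From September 8, 2000 through October 7, 2000 inclusive is 30 days; tolling adds 30 days: November 18, 2000 + 30 days = December 18, 2000.
December 18, 2000 is a Monday and not a legal holiday, so no extension applies.
The deadline is December 18, 2000; the filing on December 31, 2000 is after that date.

No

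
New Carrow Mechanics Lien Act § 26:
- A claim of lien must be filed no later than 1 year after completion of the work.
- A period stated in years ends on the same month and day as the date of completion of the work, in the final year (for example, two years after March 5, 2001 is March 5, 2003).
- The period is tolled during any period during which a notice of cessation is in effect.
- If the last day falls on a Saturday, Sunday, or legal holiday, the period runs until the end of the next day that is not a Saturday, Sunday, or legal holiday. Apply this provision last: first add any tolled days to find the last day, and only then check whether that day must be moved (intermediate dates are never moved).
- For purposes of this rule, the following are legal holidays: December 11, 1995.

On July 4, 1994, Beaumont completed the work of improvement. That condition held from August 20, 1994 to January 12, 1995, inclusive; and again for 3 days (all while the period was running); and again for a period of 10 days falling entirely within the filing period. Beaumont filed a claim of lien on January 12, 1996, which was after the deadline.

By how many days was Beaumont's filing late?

1 year after July 4, 1994 is July 4, 1995.
From August 20, 1994 through January 12, 1995 inclusive is 146 days; tolling adds 146 days: July 4, 1995 + 146 days = November 27, 1995.
Tolling adds 3 days: November 27, 1995 + 3 days = November 30, 1995.
Tolling adds 10 days: November 30, 1995 + 10 days = December 10, 1995.
December 10, 1995 is Sunday; December 11, 1995 is a listed holiday. The next qualifying day is December 12, 1995.
The deadline is December 12, 1995; from December 12, 1995 to January 12, 1996 is 31 days.

31 days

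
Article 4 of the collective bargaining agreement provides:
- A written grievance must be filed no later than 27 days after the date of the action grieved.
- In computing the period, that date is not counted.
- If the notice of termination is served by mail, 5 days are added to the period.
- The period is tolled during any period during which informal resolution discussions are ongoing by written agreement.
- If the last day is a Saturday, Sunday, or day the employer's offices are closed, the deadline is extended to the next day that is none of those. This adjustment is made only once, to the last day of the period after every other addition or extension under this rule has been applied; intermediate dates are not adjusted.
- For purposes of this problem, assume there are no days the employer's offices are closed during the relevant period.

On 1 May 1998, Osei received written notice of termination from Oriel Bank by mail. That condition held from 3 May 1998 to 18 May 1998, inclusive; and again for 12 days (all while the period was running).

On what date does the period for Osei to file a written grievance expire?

June 30, 1998

27 days after 1 May 1998 is May 28, 1998.
Service was by mail, adding 5 days: May 28, 1998 + 5 days = June 2, 1998.
From May 3, 1998 through May 18, 1998 inclusive is 16 days; tolling adds 16 days: June 2, 1998 + 16 days = June 18, 1998.
Tolling adds 12 days: June 18, 1998 + 12 days = June 30, 1998.
June 30, 1998 is a Tuesday and not a day the employer's offices are closed, so no extension applies.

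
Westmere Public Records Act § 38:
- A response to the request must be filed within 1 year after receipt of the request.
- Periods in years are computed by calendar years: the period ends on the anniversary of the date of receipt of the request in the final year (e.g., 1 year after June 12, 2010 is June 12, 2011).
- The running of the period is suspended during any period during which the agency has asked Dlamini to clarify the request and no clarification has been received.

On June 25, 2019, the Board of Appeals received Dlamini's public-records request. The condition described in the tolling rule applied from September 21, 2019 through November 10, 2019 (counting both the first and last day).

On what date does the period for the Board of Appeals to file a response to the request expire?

August 15, 2020

1 year after June 25, 2019 is June 25, 2020.
From September 21, 2019 through November 10, 2019 inclusive is 51 days; tolling adds 51 days: June 25, 2020 + 51 days = August 15, 2020.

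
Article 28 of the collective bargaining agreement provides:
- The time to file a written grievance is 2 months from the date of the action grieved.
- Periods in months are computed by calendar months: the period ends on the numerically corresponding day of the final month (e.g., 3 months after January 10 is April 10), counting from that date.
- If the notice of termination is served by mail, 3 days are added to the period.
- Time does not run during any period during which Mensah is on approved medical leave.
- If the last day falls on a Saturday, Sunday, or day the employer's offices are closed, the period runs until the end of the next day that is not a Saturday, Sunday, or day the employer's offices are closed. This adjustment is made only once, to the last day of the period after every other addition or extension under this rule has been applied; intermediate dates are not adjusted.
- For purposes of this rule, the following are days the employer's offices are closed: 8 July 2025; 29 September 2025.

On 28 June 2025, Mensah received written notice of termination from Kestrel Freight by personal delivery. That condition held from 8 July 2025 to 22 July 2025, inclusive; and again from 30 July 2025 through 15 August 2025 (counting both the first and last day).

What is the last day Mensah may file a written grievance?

2 months after 28 June 2025 is August 28, 2025.
Service was not by mail, so no mail extension applies.
From July 8, 2025 through July 22, 2025 inclusive is 15 days; tolling adds 15 days: August 28, 2025 + 15 days = September 12, 2025.
From July 30, 2025 through August 15, 2025 inclusive is 17 days; tolling adds 17 days: September 12, 2025 + 17 days = September 29, 2025.
September 29, 2025 is a listed holiday. The next qualifying day is September 30, 2025.

September 30, 2025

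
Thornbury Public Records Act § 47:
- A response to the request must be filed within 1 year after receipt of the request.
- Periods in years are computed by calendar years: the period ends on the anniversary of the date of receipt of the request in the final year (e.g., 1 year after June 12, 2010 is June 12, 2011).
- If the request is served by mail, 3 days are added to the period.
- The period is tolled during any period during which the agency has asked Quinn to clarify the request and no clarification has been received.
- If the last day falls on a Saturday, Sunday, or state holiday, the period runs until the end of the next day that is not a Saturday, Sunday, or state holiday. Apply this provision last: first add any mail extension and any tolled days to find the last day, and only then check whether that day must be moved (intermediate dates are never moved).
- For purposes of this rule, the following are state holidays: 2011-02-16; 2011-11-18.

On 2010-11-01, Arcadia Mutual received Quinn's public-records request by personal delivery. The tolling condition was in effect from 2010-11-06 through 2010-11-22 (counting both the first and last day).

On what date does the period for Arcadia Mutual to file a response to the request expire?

November 21, 2011

1 year after 2010-11-01 is November 1, 2011.
Service was not by mail, so no mail extension applies.
From November 6, 2010 through November 22, 2010 inclusive is 17 days; tolling adds 17 days: November 1, 2011 + 17 days = November 18, 2011.
November 18, 2011 is a listed holiday; November 19, 2011 is Saturday; November 20, 2011 is Sunday. The next qualifying day is November 21, 2011.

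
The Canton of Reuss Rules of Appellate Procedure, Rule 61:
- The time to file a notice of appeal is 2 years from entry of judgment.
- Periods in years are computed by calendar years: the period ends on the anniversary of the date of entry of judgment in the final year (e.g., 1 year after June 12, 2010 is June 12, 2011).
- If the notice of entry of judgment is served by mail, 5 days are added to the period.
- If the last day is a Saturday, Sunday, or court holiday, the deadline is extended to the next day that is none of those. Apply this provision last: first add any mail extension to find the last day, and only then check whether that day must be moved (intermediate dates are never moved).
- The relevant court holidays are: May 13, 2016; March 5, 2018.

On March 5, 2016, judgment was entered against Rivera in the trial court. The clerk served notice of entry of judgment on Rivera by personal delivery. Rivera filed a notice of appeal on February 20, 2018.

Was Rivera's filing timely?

Yes

2 years after March 5, 2016 is March 5, 2018.
Service was not by mail, so no mail extension applies.
March 5, 2018 is a listed holiday. The next qualifying day is March 6, 2018.
The deadline is March 6, 2018; the filing on February 20, 2018 is on or before that date.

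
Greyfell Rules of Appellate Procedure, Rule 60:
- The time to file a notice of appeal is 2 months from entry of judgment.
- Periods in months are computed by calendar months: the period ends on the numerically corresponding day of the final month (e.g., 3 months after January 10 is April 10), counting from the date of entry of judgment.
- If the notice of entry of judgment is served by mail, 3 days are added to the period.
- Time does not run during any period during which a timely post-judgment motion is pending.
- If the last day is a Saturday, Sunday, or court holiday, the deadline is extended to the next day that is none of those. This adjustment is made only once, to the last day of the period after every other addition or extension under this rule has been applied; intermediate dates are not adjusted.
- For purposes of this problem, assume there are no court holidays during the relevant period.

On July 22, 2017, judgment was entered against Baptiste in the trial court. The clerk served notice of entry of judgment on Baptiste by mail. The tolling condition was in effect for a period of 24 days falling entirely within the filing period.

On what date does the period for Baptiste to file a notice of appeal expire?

2 months after July 22, 2017 is September 22, 2017.
Service was by mail, adding 3 days: September 22, 2017 + 3 days = September 25, 2017.
Tolling adds 24 days: September 25, 2017 + 24 days = October 19, 2017.
October 19, 2017 is a Thursday and not a court holiday, so no extension applies.

October 19, 2017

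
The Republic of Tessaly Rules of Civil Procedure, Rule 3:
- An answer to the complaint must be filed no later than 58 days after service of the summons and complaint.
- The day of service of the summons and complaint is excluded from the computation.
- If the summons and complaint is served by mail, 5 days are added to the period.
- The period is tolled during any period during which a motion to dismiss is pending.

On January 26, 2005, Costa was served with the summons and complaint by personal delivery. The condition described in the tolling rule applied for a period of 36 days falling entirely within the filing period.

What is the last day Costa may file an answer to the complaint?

58 days after January 26, 2005 is March 25, 2005.
Service was not by mail, so no mail extension applies.
Tolling adds 36 days: March 25, 2005 + 36 days = April 30, 2005.

April 30, 2005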